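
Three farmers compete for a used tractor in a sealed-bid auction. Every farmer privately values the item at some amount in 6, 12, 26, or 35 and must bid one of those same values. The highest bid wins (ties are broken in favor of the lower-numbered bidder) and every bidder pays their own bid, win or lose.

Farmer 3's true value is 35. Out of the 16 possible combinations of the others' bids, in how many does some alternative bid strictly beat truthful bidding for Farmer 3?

11

Others bid (6, 6): truth gives 0; bid 12 gives 23 > 0. Violating.
Others bid (6, 12): truth gives 0; bid 26 gives 9 > 0. Violating.
Others bid (6, 35): truth gives -35; bid 6 gives -6 > -35. Violating.
Others bid (12, 6): truth gives 0; bid 26 gives 9 > 0. Violating.
Others bid (6, 26): truth gives 0; no alternative beats it.
Others bid (12, 26): truth gives 0; no alternative beats it.
(Checking all 16 profiles: 11 have a profitable deviation, 5 do not.)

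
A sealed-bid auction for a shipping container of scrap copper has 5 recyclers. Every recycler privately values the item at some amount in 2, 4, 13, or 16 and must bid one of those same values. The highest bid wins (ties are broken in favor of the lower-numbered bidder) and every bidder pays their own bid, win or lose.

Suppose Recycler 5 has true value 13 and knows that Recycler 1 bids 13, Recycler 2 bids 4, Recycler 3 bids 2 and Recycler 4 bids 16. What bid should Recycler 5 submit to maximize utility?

2

Bid 2: loses but pays 2, utility -2.
Bid 4: loses but pays 4, utility -4.
Bid 13: loses but pays 13, utility -13.
Bid 16: loses but pays 16, utility -16.
The best choice is 2 with utility -2.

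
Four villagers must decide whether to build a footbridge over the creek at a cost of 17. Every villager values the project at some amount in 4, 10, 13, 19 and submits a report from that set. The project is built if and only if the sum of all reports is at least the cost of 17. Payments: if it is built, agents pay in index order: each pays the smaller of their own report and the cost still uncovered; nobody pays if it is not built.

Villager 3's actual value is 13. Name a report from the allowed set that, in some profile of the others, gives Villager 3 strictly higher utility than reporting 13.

Suppose Villager 1 reports 4, Villager 2 reports 4 and Villager 4 reports 10.
Report 13: project built, pays 9, utility 13 - 9 = 4.
Report 4: project built, pays 4, utility 13 - 4 = 9.
So reporting 4 beats truth here (9 > 4).

4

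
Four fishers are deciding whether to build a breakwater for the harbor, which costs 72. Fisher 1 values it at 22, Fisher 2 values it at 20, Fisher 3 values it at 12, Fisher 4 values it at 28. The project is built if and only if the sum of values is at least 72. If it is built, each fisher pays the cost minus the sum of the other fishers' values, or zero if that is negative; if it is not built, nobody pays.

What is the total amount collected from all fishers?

42

Total value 82 ≥ cost 72, so it is built.
Fisher 1: others sum to 60; max(0, 72 - 60) = 12.
Fisher 2: others sum to 62; max(0, 72 - 62) = 10.
Fisher 3: others sum to 70; max(0, 72 - 70) = 2.
Fisher 4: others sum to 54; max(0, 72 - 54) = 18.
Total collected = 12 + 10 + 2 + 18 = 42.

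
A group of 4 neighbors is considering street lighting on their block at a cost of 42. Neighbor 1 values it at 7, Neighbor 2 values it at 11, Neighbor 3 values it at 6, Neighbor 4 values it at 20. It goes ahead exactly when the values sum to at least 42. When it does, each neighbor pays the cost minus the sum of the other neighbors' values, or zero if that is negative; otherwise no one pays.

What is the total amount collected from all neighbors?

36

Total value 44 ≥ cost 42, so it is built.
Neighbor 1: others sum to 37; max(0, 42 - 37) = 5.
Neighbor 2: others sum to 33; max(0, 42 - 33) = 9.
Neighbor 3: others sum to 38; max(0, 42 - 38) = 4.
Neighbor 4: others sum to 24; max(0, 42 - 24) = 18.
Total collected = 5 + 9 + 4 + 18 = 36.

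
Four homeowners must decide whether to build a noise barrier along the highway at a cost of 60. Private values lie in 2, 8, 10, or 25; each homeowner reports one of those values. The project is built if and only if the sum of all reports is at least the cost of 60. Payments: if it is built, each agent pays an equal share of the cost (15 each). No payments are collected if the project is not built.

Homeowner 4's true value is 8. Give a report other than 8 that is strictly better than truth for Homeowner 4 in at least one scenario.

Suppose Homeowner 1 reports 2, Homeowner 2 reports 25 and Homeowner 3 reports 25.
Report 8: project built, pays 15, utility 8 - 15 = -7.
Report 2: project not built, utility 0.
So reporting 2 beats truth here (0 > -7).

2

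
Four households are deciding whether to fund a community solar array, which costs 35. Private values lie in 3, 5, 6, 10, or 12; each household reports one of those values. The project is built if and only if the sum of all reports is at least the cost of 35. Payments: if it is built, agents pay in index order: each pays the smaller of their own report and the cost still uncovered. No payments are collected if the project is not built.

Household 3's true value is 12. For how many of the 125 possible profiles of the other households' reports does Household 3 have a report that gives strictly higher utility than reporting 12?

Others report (3, 10, 12): truth gives 0; report 10 gives 2 > 0. Violating.
Others report (3, 12, 10): truth gives 0; report 10 gives 2 > 0. Violating.
Others report (3, 12, 12): truth gives 0; report 10 gives 2 > 0. Violating.
Others report (5, 10, 10): truth gives 0; report 10 gives 2 > 0. Violating.
Others report (3, 3, 3): truth gives 0; no alternative beats it.
Others report (3, 3, 5): truth gives 0; no alternative beats it.
(Checking all 125 profiles: 41 have a profitable deviation, 84 do not.)

41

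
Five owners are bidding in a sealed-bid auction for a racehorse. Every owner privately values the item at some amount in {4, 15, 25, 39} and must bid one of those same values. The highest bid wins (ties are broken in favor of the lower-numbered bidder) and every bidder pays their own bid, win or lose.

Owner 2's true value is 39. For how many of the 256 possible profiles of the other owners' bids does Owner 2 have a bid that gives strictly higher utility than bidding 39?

118

Others bid (4, 4, 4, 4): truth gives 0; bid 15 gives 24 > 0. Violating.
Others bid (4, 4, 4, 15): truth gives 0; bid 15 gives 24 > 0. Violating.
Others bid (4, 4, 4, 25): truth gives 0; bid 25 gives 14 > 0. Violating.
Others bid (4, 4, 15, 4): truth gives 0; bid 15 gives 24 > 0. Violating.
Others bid (4, 4, 4, 39): truth gives 0; no alternative beats it.
Others bid (4, 4, 15, 39): truth gives 0; no alternative beats it.
(Checking all 256 profiles: 118 have a profitable deviation, 138 do not.)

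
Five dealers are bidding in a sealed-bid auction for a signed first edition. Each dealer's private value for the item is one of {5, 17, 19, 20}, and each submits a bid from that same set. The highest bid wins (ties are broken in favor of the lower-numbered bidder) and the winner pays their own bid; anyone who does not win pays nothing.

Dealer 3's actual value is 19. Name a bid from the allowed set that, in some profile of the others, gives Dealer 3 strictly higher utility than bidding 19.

Suppose Dealer 1 bids 5, Dealer 2 bids 5, Dealer 4 bids 5 and Dealer 5 bids 5.
Bid 19: wins, pays 19, utility 19 - 19 = 0.
Bid 17: wins, pays 17, utility 19 - 17 = 2.
So bidding 17 beats truth here (2 > 0).

17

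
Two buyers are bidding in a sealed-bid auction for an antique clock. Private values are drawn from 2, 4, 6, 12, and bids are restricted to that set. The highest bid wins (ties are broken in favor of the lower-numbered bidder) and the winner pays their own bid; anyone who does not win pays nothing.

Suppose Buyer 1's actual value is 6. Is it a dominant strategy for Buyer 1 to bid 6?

No

Consider the case where Buyer 2 bids 2.
Truthful bid 6: wins, pays 6, utility 6 - 6 = 0.
Bid 2 instead: wins, pays 2, utility 6 - 2 = 4.
Since 4 > 0, bidding 2 is strictly better here, so truthful bidding is not dominant.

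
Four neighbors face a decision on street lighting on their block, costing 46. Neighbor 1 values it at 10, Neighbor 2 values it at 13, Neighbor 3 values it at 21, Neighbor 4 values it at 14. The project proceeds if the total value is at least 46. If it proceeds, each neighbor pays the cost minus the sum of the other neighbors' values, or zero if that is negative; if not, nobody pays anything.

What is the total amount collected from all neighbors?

Total value 58 ≥ cost 46, so it is built.
Neighbor 1: others sum to 48; max(0, 46 - 48) = 0.
Neighbor 2: others sum to 45; max(0, 46 - 45) = 1.
Neighbor 3: others sum to 37; max(0, 46 - 37) = 9.
Neighbor 4: others sum to 44; max(0, 46 - 44) = 2.
Total collected = 0 + 1 + 9 + 2 = 12.

12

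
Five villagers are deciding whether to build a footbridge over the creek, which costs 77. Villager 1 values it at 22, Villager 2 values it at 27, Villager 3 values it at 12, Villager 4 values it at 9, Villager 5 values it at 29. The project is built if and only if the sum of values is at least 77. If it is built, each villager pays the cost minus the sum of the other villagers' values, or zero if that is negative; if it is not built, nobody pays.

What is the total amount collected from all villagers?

Total value 99 ≥ cost 77, so it is built.
Villager 1: others sum to 77; max(0, 77 - 77) = 0.
Villager 2: others sum to 72; max(0, 77 - 72) = 5.
Villager 3: others sum to 87; max(0, 77 - 87) = 0.
Villager 4: others sum to 90; max(0, 77 - 90) = 0.
Villager 5: others sum to 70; max(0, 77 - 70) = 7.
Total collected = 0 + 5 + 0 + 0 + 7 = 12.

12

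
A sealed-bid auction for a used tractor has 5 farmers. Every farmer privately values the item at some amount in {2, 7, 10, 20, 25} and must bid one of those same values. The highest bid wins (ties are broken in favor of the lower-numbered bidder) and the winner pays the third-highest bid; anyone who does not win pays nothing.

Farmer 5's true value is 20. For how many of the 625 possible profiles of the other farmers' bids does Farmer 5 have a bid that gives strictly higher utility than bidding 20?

108

Others bid (2, 2, 2, 20): truth gives 0; bid 25 gives 18 > 0. Violating.
Others bid (2, 2, 7, 20): truth gives 0; bid 25 gives 13 > 0. Violating.
Others bid (2, 2, 10, 20): truth gives 0; bid 25 gives 10 > 0. Violating.
Others bid (2, 2, 20, 2): truth gives 0; bid 25 gives 18 > 0. Violating.
Others bid (2, 2, 2, 2): truth gives 18; no alternative beats it.
Others bid (2, 2, 2, 7): truth gives 18; no alternative beats it.
(Checking all 625 profiles: 108 have a profitable deviation, 517 do not.)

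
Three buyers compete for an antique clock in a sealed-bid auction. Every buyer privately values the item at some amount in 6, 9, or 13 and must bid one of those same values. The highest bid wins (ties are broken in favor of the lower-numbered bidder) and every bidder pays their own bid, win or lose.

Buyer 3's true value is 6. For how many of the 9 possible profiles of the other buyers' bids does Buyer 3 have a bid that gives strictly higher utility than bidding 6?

1

Others bid (6, 6): truth gives -6; bid 9 gives -3 > -6. Violating.
Others bid (6, 9): truth gives -6; no alternative beats it.
Others bid (6, 13): truth gives -6; no alternative beats it.
(Checking all 9 profiles: 1 has a profitable deviation, 8 do not.)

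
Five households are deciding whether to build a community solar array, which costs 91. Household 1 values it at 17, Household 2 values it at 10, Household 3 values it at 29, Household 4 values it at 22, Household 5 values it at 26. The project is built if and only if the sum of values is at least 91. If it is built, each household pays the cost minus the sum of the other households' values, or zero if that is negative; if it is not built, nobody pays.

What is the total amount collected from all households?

Total value 104 ≥ cost 91, so it is built.
Household 1: others sum to 87; max(0, 91 - 87) = 4.
Household 2: others sum to 94; max(0, 91 - 94) = 0.
Household 3: others sum to 75; max(0, 91 - 75) = 16.
Household 4: others sum to 82; max(0, 91 - 82) = 9.
Household 5: others sum to 78; max(0, 91 - 78) = 13.
Total collected = 4 + 0 + 16 + 9 + 13 = 42.

42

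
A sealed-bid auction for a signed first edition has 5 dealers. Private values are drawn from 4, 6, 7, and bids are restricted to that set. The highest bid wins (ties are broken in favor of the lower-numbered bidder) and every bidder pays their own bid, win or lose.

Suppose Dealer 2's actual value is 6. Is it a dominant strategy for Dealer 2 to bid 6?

Consider the case where Dealer 1 bids 4, Dealer 3 bids 4, Dealer 4 bids 4 and Dealer 5 bids 7.
Truthful bid 6: loses but pays 6, utility -6.
Bid 4 instead: loses but pays 4, utility -4.
Since -4 > -6, bidding 4 is strictly better here, so truthful bidding is not dominant.

No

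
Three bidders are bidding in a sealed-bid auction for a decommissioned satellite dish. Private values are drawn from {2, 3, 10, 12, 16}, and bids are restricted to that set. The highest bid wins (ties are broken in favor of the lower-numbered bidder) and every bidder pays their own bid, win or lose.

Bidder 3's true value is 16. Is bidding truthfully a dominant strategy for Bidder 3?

Consider the case where Bidder 1 bids 2 and Bidder 2 bids 2.
Truthful bid 16: wins, pays 16, utility 16 - 16 = 0.
Bid 3 instead: wins, pays 3, utility 16 - 3 = 13.
Since 13 > 0, bidding 3 is strictly better here, so truthful bidding is not dominant.

No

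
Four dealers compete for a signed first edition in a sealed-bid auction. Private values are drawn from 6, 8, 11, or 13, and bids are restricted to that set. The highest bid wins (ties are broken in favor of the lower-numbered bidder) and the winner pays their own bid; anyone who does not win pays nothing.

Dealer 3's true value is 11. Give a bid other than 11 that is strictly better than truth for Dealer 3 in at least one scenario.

Suppose Dealer 1 bids 6, Dealer 2 bids 6 and Dealer 4 bids 6.
Bid 11: wins, pays 11, utility 11 - 11 = 0.
Bid 8: wins, pays 8, utility 11 - 8 = 3.
So bidding 8 beats truth here (3 > 0).

8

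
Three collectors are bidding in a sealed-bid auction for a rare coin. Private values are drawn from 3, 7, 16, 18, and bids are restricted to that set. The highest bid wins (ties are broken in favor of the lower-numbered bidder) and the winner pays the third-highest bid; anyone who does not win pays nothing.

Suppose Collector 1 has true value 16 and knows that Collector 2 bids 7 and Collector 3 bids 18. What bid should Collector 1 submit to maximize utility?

18

Bid 3: loses, pays 0, utility 0.
Bid 7: loses, pays 0, utility 0.
Bid 16: loses, pays 0, utility 0.
Bid 18: wins, pays 7, utility 16 - 7 = 9.
The best choice is 18 with utility 9.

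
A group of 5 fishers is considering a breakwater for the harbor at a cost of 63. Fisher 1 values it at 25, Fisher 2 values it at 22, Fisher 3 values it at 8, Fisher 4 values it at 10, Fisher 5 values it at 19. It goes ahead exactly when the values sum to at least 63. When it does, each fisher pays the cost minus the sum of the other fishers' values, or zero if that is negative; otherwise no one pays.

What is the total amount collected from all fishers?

Total value 84 ≥ cost 63, so it is built.
Fisher 1: others sum to 59; max(0, 63 - 59) = 4.
Fisher 2: others sum to 62; max(0, 63 - 62) = 1.
Fisher 3: others sum to 76; max(0, 63 - 76) = 0.
Fisher 4: others sum to 74; max(0, 63 - 74) = 0.
Fisher 5: others sum to 65; max(0, 63 - 65) = 0.
Total collected = 4 + 1 + 0 + 0 + 0 = 5.

5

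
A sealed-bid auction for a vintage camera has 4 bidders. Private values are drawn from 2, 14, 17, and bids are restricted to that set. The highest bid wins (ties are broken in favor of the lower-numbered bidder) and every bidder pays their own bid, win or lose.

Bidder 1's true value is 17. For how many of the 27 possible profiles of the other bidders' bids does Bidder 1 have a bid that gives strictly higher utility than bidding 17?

8

Others bid (2, 2, 2): truth gives 0; bid 2 gives 15 > 0. Violating.
Others bid (2, 2, 14): truth gives 0; bid 14 gives 3 > 0. Violating.
Others bid (2, 14, 2): truth gives 0; bid 14 gives 3 > 0. Violating.
Others bid (2, 14, 14): truth gives 0; bid 14 gives 3 > 0. Violating.
Others bid (2, 2, 17): truth gives 0; no alternative beats it.
Others bid (2, 14, 17): truth gives 0; no alternative beats it.
(Checking all 27 profiles: 8 have a profitable deviation, 19 do not.)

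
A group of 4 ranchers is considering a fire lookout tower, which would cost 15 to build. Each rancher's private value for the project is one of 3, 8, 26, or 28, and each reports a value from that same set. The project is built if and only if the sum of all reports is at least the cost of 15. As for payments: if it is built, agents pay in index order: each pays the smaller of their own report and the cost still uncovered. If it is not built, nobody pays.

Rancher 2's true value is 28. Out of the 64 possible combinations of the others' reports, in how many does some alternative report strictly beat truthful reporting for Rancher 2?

32

Others report (3, 3, 3): truth gives 16; report 8 gives 20 > 16. Violating.
Others report (3, 3, 8): truth gives 16; report 3 gives 25 > 16. Violating.
Others report (3, 3, 26): truth gives 16; report 3 gives 25 > 16. Violating.
Others report (3, 3, 28): truth gives 16; report 3 gives 25 > 16. Violating.
Others report (26, 3, 3): truth gives 28; no alternative beats it.
Others report (26, 3, 8): truth gives 28; no alternative beats it.
(Checking all 64 profiles: 32 have a profitable deviation, 32 do not.)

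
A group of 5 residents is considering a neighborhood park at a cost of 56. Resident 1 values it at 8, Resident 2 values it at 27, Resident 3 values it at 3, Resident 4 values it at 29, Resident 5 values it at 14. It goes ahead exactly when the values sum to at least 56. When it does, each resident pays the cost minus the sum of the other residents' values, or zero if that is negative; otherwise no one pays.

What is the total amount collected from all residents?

Total value 81 ≥ cost 56, so it is built.
Resident 1: others sum to 73; max(0, 56 - 73) = 0.
Resident 2: others sum to 54; max(0, 56 - 54) = 2.
Resident 3: others sum to 78; max(0, 56 - 78) = 0.
Resident 4: others sum to 52; max(0, 56 - 52) = 4.
Resident 5: others sum to 67; max(0, 56 - 67) = 0.
Total collected = 0 + 2 + 0 + 4 + 0 = 6.

6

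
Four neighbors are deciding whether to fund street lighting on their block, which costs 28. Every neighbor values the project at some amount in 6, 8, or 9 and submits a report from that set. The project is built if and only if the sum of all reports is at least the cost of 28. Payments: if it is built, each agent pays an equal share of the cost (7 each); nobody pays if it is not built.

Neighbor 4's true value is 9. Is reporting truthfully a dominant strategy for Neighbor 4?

Yes

Check each profile of the others' reports and compare truth against every alternative report.
Others report (6, 6, 8): truth gives 2, best alternative gives 2.
Others report (6, 6, 9): truth gives 2, best alternative gives 2.
Others report (6, 8, 6): truth gives 2, best alternative gives 2.
Others report (6, 8, 8): truth gives 2, best alternative gives 2.
Others report (6, 8, 9): truth gives 2, best alternative gives 2.
Others report (6, 9, 6): truth gives 2, best alternative gives 2.
(Remaining 21 profiles checked similarly; truth is weakly best in each.)
In every case the truthful report is at least as good as any alternative, so it is a dominant strategy.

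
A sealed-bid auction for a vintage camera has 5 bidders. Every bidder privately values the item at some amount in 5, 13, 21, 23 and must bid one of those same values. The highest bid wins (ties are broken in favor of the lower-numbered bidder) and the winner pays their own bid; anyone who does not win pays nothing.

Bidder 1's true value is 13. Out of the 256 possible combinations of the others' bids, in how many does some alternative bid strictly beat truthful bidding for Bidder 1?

Others bid (5, 5, 5, 5): truth gives 0; bid 5 gives 8 > 0. Violating.
Others bid (5, 5, 5, 13): truth gives 0; no alternative beats it.
Others bid (5, 5, 5, 21): truth gives 0; no alternative beats it.
(Checking all 256 profiles: 1 has a profitable deviation, 255 do not.)

1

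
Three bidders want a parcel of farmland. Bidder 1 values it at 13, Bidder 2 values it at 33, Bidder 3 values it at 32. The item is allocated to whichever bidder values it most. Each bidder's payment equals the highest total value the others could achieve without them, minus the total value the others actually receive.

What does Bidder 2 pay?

32

Bidder 2 has the highest value and receives the item.
Without Bidder 2, the item would go to the next-highest value, 32, so the others could achieve 32.
With Bidder 2 present and winning, the others receive nothing, so their total is 0.
Payment = 32 - 0 = 32.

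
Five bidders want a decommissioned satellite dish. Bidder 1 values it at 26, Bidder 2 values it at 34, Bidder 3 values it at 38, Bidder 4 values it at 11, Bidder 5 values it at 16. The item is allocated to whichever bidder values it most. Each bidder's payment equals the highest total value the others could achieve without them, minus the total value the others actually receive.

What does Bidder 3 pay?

Bidder 3 has the highest value and receives the item.
Without Bidder 3, the item would go to the next-highest value, 34, so the others could achieve 34.
With Bidder 3 present and winning, the others receive nothing, so their total is 0.
Payment = 34 - 0 = 34.

34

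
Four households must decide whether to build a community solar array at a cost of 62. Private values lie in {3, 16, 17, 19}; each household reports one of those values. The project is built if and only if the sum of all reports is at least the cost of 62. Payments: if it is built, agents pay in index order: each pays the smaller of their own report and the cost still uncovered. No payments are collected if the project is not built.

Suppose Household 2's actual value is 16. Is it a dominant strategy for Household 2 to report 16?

Check each profile of the others' reports and compare truth against every alternative report.
Others report (3, 3, 3): truth gives 0, best alternative gives 0.
Others report (3, 3, 16): truth gives 0, best alternative gives 0.
Others report (3, 3, 17): truth gives 0, best alternative gives 0.
Others report (3, 3, 19): truth gives 0, best alternative gives 0.
Others report (3, 16, 3): truth gives 0, best alternative gives 0.
Others report (3, 16, 16): truth gives 0, best alternative gives 0.
(Remaining 58 profiles checked similarly; truth is weakly best in each.)
In every case the truthful report is at least as good as any alternative, so it is a dominant strategy.

Yes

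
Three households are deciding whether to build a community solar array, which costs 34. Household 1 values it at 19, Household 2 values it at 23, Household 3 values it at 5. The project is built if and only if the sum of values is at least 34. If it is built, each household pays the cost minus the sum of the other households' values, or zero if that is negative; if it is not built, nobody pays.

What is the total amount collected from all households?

Total value 47 ≥ cost 34, so it is built.
Household 1: others sum to 28; max(0, 34 - 28) = 6.
Household 2: others sum to 24; max(0, 34 - 24) = 10.
Household 3: others sum to 42; max(0, 34 - 42) = 0.
Total collected = 6 + 10 + 0 = 16.

16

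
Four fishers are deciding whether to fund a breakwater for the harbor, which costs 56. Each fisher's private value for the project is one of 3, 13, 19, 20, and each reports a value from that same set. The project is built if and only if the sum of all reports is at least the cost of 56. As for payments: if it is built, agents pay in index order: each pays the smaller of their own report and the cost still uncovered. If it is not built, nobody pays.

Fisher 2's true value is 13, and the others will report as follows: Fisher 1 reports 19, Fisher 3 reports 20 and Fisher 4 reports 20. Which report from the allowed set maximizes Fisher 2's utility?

3

Report 3: project built, pays 3, utility 13 - 3 = 10.
Report 13: project built, pays 13, utility 13 - 13 = 0.
Report 19: project built, pays 19, utility 13 - 19 = -6.
Report 20: project built, pays 20, utility 13 - 20 = -7.
The best choice is 3 with utility 10.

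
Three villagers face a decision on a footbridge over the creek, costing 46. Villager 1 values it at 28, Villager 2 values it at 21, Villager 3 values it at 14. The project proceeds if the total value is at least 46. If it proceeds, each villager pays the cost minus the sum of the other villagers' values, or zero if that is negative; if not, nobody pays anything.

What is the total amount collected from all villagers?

15

Total value 63 ≥ cost 46, so it is built.
Villager 1: others sum to 35; max(0, 46 - 35) = 11.
Villager 2: others sum to 42; max(0, 46 - 42) = 4.
Villager 3: others sum to 49; max(0, 46 - 49) = 0.
Total collected = 11 + 4 + 0 = 15.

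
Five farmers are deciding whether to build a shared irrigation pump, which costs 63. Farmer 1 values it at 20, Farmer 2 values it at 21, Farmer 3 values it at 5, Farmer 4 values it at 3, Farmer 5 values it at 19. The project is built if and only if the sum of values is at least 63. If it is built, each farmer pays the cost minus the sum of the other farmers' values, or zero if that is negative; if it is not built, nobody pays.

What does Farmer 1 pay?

15

Total value 68 ≥ cost 63, so the project is built.
The other farmers' values sum to 48.
Cost minus that sum is 63 - 48 = 15.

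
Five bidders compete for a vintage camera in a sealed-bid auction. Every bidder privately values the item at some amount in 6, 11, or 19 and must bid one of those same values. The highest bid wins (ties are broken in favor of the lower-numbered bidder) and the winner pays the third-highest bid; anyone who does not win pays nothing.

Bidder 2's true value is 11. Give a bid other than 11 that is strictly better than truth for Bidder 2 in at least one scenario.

19

Suppose Bidder 1 bids 6, Bidder 3 bids 6, Bidder 4 bids 6 and Bidder 5 bids 19.
Bid 11: loses, pays 0, utility 0.
Bid 19: wins, pays 6, utility 11 - 6 = 5.
So bidding 19 beats truth here (5 > 0).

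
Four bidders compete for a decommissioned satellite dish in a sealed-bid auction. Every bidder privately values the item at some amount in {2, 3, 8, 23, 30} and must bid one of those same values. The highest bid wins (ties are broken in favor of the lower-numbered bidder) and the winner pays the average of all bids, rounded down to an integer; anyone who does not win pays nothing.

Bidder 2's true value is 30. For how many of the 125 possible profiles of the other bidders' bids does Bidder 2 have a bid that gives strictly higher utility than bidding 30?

48

Others bid (2, 2, 2): truth gives 21; bid 3 gives 28 > 21. Violating.
Others bid (2, 2, 3): truth gives 21; bid 3 gives 28 > 21. Violating.
Others bid (2, 2, 8): truth gives 20; bid 8 gives 25 > 20. Violating.
Others bid (2, 2, 23): truth gives 16; bid 23 gives 18 > 16. Violating.
Others bid (2, 2, 30): truth gives 14; no alternative beats it.
Others bid (2, 3, 30): truth gives 14; no alternative beats it.
(Checking all 125 profiles: 48 have a profitable deviation, 77 do not.)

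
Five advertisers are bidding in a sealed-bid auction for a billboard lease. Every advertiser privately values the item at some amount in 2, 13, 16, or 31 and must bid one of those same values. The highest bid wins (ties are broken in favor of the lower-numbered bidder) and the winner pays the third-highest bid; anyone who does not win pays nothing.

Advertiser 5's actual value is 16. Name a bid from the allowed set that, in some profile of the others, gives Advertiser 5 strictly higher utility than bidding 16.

31

Suppose Advertiser 1 bids 2, Advertiser 2 bids 2, Advertiser 3 bids 2 and Advertiser 4 bids 16.
Bid 16: loses, pays 0, utility 0.
Bid 31: wins, pays 2, utility 16 - 2 = 14.
So bidding 31 beats truth here (14 > 0).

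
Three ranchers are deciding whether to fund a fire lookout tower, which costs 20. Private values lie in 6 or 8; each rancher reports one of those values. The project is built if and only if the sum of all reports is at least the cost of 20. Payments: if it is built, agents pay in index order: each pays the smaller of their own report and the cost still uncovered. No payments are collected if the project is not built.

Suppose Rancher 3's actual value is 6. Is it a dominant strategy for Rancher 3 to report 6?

Yes

Check each profile of the others' reports and compare truth against every alternative report.
Others report (6, 6): truth gives 0, best alternative gives -2.
Others report (8, 8): truth gives 2, best alternative gives 2.
Others report (6, 8): truth gives 0, best alternative gives 0.
Others report (8, 6): truth gives 0, best alternative gives 0.
In every case the truthful report is at least as good as any alternative, so it is a dominant strategy.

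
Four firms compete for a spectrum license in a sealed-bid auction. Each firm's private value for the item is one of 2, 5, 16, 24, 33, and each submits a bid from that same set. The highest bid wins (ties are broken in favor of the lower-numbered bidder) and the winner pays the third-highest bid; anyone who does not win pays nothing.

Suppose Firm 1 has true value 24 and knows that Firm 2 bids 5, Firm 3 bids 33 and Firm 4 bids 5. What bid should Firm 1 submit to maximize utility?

Bid 2: loses, pays 0, utility 0.
Bid 5: loses, pays 0, utility 0.
Bid 16: loses, pays 0, utility 0.
Bid 24: loses, pays 0, utility 0.
Bid 33: wins, pays 5, utility 24 - 5 = 19.
The best choice is 33 with utility 19.

33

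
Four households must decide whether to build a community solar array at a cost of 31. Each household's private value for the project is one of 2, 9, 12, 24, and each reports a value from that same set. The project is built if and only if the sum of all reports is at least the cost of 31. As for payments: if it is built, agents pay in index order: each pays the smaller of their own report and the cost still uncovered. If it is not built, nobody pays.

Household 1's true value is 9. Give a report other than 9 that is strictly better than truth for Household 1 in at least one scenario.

2

Suppose Household 2 reports 2, Household 3 reports 9 and Household 4 reports 24.
Report 9: project built, pays 9, utility 9 - 9 = 0.
Report 2: project built, pays 2, utility 9 - 2 = 7.
So reporting 2 beats truth here (7 > 0).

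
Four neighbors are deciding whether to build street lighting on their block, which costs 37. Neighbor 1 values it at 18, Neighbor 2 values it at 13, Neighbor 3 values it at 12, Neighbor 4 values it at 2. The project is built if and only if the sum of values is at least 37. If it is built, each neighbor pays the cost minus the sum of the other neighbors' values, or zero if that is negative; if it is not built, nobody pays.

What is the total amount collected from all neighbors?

Total value 45 ≥ cost 37, so it is built.
Neighbor 1: others sum to 27; max(0, 37 - 27) = 10.
Neighbor 2: others sum to 32; max(0, 37 - 32) = 5.
Neighbor 3: others sum to 33; max(0, 37 - 33) = 4.
Neighbor 4: others sum to 43; max(0, 37 - 43) = 0.
Total collected = 10 + 5 + 4 + 0 = 19.

19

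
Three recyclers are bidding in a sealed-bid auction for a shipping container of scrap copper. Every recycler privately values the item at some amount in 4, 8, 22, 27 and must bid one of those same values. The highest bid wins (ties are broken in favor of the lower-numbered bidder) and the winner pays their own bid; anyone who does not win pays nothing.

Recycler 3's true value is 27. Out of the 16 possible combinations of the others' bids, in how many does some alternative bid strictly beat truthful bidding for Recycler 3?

4

Others bid (4, 4): truth gives 0; bid 8 gives 19 > 0. Violating.
Others bid (4, 8): truth gives 0; bid 22 gives 5 > 0. Violating.
Others bid (8, 4): truth gives 0; bid 22 gives 5 > 0. Violating.
Others bid (8, 8): truth gives 0; bid 22 gives 5 > 0. Violating.
Others bid (4, 22): truth gives 0; no alternative beats it.
Others bid (4, 27): truth gives 0; no alternative beats it.
(Checking all 16 profiles: 4 have a profitable deviation, 12 do not.)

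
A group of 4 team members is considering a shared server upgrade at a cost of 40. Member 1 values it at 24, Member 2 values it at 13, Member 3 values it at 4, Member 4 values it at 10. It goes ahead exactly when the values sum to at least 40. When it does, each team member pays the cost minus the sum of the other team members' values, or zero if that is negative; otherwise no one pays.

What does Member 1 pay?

13

Total value 51 ≥ cost 40, so the project is built.
The other team members' values sum to 27.
Cost minus that sum is 40 - 27 = 13.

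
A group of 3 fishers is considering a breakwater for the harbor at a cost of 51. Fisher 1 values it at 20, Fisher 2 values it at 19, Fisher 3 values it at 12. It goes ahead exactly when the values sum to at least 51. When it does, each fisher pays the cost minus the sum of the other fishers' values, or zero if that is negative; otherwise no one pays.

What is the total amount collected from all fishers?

Total value 51 ≥ cost 51, so it is built.
Fisher 1: others sum to 31; max(0, 51 - 31) = 20.
Fisher 2: others sum to 32; max(0, 51 - 32) = 19.
Fisher 3: others sum to 39; max(0, 51 - 39) = 12.
Total collected = 20 + 19 + 12 = 51.

51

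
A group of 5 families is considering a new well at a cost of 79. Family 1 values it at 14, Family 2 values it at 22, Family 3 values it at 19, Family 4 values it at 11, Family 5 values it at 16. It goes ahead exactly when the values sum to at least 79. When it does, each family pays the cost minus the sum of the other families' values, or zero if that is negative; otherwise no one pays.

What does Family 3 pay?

16

Total value 82 ≥ cost 79, so the project is built.
The other families' values sum to 63.
Cost minus that sum is 79 - 63 = 16.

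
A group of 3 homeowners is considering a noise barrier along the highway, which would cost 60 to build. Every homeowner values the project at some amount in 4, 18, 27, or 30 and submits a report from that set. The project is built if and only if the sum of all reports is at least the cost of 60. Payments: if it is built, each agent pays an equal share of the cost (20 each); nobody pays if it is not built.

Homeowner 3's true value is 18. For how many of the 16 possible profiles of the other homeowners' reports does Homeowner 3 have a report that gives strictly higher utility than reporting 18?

5

Others report (18, 27): truth gives -2; report 4 gives 0 > -2. Violating.
Others report (18, 30): truth gives -2; report 4 gives 0 > -2. Violating.
Others report (27, 18): truth gives -2; report 4 gives 0 > -2. Violating.
Others report (27, 27): truth gives -2; report 4 gives 0 > -2. Violating.
Others report (4, 4): truth gives 0; no alternative beats it.
Others report (4, 18): truth gives 0; no alternative beats it.
(Checking all 16 profiles: 5 have a profitable deviation, 11 do not.)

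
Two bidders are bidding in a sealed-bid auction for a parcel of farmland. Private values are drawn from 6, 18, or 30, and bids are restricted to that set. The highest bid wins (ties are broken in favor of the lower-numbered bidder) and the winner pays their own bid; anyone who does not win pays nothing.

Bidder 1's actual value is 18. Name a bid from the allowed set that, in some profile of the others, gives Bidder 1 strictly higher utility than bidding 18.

6

Suppose Bidder 2 bids 6.
Bid 18: wins, pays 18, utility 18 - 18 = 0.
Bid 6: wins, pays 6, utility 18 - 6 = 12.
So bidding 6 beats truth here (12 > 0).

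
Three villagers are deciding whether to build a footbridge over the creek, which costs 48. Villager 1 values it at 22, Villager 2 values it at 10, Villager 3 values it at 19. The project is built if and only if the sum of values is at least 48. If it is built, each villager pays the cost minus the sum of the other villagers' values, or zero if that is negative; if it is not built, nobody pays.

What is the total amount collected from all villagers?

Total value 51 ≥ cost 48, so it is built.
Villager 1: others sum to 29; max(0, 48 - 29) = 19.
Villager 2: others sum to 41; max(0, 48 - 41) = 7.
Villager 3: others sum to 32; max(0, 48 - 32) = 16.
Total collected = 19 + 7 + 16 = 42.

42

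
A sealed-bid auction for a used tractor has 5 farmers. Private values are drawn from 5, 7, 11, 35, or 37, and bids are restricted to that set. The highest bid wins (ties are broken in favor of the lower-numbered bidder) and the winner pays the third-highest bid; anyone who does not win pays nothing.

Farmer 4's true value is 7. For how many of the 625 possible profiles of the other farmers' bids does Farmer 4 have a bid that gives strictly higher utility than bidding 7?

Others bid (5, 5, 5, 11): truth gives 0; bid 11 gives 2 > 0. Violating.
Others bid (5, 5, 5, 35): truth gives 0; bid 35 gives 2 > 0. Violating.
Others bid (5, 5, 5, 37): truth gives 0; bid 37 gives 2 > 0. Violating.
Others bid (5, 5, 7, 5): truth gives 0; bid 11 gives 2 > 0. Violating.
Others bid (5, 5, 5, 5): truth gives 2; no alternative beats it.
Others bid (5, 5, 5, 7): truth gives 2; no alternative beats it.
(Checking all 625 profiles: 12 have a profitable deviation, 613 do not.)

12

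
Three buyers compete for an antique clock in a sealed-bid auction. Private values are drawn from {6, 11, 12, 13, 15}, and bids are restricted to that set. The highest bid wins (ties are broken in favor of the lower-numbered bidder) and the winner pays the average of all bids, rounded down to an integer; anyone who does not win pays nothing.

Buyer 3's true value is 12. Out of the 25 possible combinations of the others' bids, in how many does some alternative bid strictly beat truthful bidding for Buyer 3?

5

Others bid (6, 6): truth gives 4; bid 11 gives 5 > 4. Violating.
Others bid (6, 12): truth gives 0; bid 13 gives 2 > 0. Violating.
Others bid (6, 13): truth gives 0; bid 15 gives 1 > 0. Violating.
Others bid (12, 6): truth gives 0; bid 13 gives 2 > 0. Violating.
Others bid (6, 11): truth gives 3; no alternative beats it.
Others bid (6, 15): truth gives 0; no alternative beats it.
(Checking all 25 profiles: 5 have a profitable deviation, 20 do not.)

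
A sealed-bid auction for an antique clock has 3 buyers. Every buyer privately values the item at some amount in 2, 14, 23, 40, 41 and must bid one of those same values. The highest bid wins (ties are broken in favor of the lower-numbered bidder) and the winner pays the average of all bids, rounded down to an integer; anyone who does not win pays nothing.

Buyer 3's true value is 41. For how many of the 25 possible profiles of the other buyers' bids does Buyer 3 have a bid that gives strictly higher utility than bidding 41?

9

Others bid (2, 2): truth gives 26; bid 14 gives 35 > 26. Violating.
Others bid (2, 14): truth gives 22; bid 23 gives 28 > 22. Violating.
Others bid (2, 23): truth gives 19; bid 40 gives 20 > 19. Violating.
Others bid (14, 2): truth gives 22; bid 23 gives 28 > 22. Violating.
Others bid (2, 40): truth gives 14; no alternative beats it.
Others bid (2, 41): truth gives 0; no alternative beats it.
(Checking all 25 profiles: 9 have a profitable deviation, 16 do not.)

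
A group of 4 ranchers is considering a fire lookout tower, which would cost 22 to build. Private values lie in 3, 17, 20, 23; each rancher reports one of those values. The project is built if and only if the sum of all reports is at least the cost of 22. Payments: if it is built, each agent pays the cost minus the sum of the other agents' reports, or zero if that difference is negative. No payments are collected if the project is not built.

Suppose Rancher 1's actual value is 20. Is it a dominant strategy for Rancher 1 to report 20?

Yes

Check each profile of the others' reports and compare truth against every alternative report.
Others report (3, 3, 17): truth gives 20, best alternative gives 20.
Others report (3, 3, 20): truth gives 20, best alternative gives 20.
Others report (3, 3, 23): truth gives 20, best alternative gives 20.
Others report (3, 17, 3): truth gives 20, best alternative gives 20.
Others report (3, 17, 17): truth gives 20, best alternative gives 20.
Others report (3, 17, 20): truth gives 20, best alternative gives 20.
(Remaining 58 profiles checked similarly; truth is weakly best in each.)
In every case the truthful report is at least as good as any alternative, so it is a dominant strategy.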